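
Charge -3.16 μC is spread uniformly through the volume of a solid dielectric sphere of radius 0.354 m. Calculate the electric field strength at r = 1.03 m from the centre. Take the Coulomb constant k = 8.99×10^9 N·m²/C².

By spherical symmetry E is radial; choose a Gaussian sphere of radius r = 1.03 m (r > R, so the entire charge is enclosed).
Q_enc = -3.16 μC = -3.16×10^-6 C.
By Gauss's law, ∮E·dA = E·4πr² = Q_enc/ε₀.
E = k|Q_enc|/r² = (8.99×10^9)(3.16e-6)/(1.03)² = 2.68e4 N/C.

2.68×10^4 N/C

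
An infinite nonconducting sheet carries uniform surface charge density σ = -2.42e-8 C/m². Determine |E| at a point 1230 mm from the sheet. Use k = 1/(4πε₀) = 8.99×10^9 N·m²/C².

Choose a cylindrical pillbox piercing the sheet, end faces (area A) parallel to it.
Flux Φ = 2EA and Q_enc = σA, so 2EA = σA/ε₀ ⇒ E = |σ|/(2ε₀), independent of distance.
E = 2πk|σ| = 2π(8.99×10^9)(2.42e-8) = 1.37e3 N/C.

E ≈ 1.37×10^3 V/m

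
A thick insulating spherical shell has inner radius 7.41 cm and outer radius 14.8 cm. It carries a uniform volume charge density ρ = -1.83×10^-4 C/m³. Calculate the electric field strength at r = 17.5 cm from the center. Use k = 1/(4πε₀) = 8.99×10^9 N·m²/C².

Symmetry ⇒ E = E(r) r̂. Gaussian sphere of radius r = 17.5 cm (r > 14.8 cm, enclosing the whole shell).
Q_enc = ρ·(4π/3)(b³ − a³) = (-1.83×10^-4)·(4π/3)·((0.148)³ − (0.0741)³) = -2.173×10^-6 C.
Since E is radial and uniform over the Gaussian sphere, Φ = E·4πr² = Q_enc/ε₀.
E = k|Q_enc|/r² = (8.99×10^9)(2.173×10^-6)/(0.175)² = 6.38e5 N/C.

|E| ≈ 6.38×10^5 N/C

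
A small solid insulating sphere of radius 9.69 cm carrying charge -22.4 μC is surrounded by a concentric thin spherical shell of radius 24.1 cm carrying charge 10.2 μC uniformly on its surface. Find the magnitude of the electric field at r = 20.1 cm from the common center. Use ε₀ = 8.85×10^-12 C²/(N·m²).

Use a concentric Gaussian sphere at r = 20.1 cm (between the bodies, 9.69 cm < r < 24.1 cm).
The shell at 24.1 cm lies outside the Gaussian surface, so Q_enc = -22.4 μC = -2.24×10^-5 C.
Applying ∮E·dA = Q_enc/ε₀ with Φ = E(4πr²):
E = |Q_enc|/(4πε₀r²) = (2.24e-5)/(4π·8.85×10^-12·(0.201)²) = 4.99×10^6 N/C.

E = 4.99×10^6 N/C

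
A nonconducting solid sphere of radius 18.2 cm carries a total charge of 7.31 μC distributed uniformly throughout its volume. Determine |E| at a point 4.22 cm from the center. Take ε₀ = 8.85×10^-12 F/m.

|E| ≈ 4.60e5 V/m

Use a concentric Gaussian sphere at r = 4.22 cm (r < R).
Only the charge within r is enclosed: Q_enc = Q·(r/R)³ = (7.31 μC)·(4.22 cm/18.2 cm)³ = 9.113×10^-8 C.
Since E is radial and uniform over the Gaussian sphere, Φ = E·4πr² = Q_enc/ε₀.
E = |Q_enc|/(4πε₀r²) = (9.113e-8)/(4π·8.85×10^-12·(0.0422)²) = 4.60×10^5 N/C.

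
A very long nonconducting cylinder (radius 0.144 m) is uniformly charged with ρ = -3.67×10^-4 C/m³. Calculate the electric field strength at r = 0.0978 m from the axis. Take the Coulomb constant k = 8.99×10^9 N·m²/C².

Take a coaxial cylindrical Gaussian surface of radius r = 0.0978 m and length L (r < R).
Enclosed charge per unit length: λ_enc = ρ·πr² = (-3.67×10^-4)π(0.0978)² = -1.103×10^-5 C/m.
By Gauss's law (flux through the curved wall only), E·2πrL = λ_enc L/ε₀.
E = 2k|λ_enc|/r = 2(8.99×10^9)(1.103×10^-5)/(0.0978) = 2.03×10^6 N/C.

|E| = 2.03×10^6 N/C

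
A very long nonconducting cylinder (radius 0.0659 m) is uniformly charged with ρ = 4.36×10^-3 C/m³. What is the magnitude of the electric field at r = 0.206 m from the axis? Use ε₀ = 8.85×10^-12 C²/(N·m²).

|E| ≈ 5.19×10^6 V/m

By cylindrical symmetry E is radial; use a coaxial Gaussian cylinder of radius 0.206 m and length L (r > 0.0659 m, full cross-section enclosed).
λ_enc = ρ·πR² = (4.36×10^-3)π(0.0659)² = 5.948×10^-5 C/m.
Applying ∮E·dA = Q_enc/ε₀ with the end caps contributing no flux:
E = |λ_enc|/(2πε₀r) = (5.948e-5)/(2π·8.85×10^-12·0.206) = 5.19×10^6 N/C.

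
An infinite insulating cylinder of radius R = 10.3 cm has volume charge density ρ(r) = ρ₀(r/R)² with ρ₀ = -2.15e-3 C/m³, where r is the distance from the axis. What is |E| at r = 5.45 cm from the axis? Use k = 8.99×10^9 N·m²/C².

E ≈ 9.27e5 N/C

Coaxial Gaussian cylinder, radius r = 5.45 cm, length L (r < R).
λ_enc = ∫₀^r ρ(r')·2πr' dr' = (2πρ₀/R²)·r^4/4 = -2.808×10^-6 C/m.
Applying ∮E·dA = Q_enc/ε₀ with the end caps contributing no flux:
E = 2k|λ_enc|/r = 2(8.99×10^9)(2.808×10^-6)/(0.0545) = 9.27×10^5 N/C.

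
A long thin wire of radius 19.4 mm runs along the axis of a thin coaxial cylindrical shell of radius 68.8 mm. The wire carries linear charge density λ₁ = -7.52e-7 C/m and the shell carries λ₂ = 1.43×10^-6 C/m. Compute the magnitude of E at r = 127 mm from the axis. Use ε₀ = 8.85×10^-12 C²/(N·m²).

|E| ≈ 9.60e4 N/C

Choose a coaxial cylinder of radius r = 127 mm (arbitrary length L) as the Gaussian surface (r > 68.8 mm, enclosing both).
λ_enc = λ₁ + λ₂ = (-7.52e-7) + (1.43e-6) = 6.78e-7 C/m.
Gauss's law: E·2πrL = λ_enc L/ε₀.
E = |λ_enc|/(2πε₀r) = (6.78×10^-7)/(2π·8.85×10^-12·0.127) = 9.60×10^4 N/C.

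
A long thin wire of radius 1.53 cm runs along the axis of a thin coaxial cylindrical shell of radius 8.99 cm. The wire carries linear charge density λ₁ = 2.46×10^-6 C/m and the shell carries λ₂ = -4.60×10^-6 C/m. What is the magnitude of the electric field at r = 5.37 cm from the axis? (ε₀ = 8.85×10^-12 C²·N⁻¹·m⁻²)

By cylindrical symmetry E is radial; use a coaxial Gaussian cylinder of radius 5.37 cm and length L (between the conductors, 1.53 cm < r < 8.99 cm).
The shell at 8.99 cm lies outside the Gaussian surface, so λ_enc = λ₁ = 2.46e-6 C/m.
Applying ∮E·dA = Q_enc/ε₀ with the end caps contributing no flux:
E = |λ_enc|/(2πε₀r) = (2.46×10^-6)/(2π·8.85×10^-12·0.0537) = 8.24×10^5 N/C.

|E| = 8.24×10^5 N/C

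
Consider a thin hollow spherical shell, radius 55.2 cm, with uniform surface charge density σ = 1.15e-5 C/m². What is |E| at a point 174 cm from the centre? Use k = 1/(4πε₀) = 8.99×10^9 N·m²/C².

Take a concentric spherical Gaussian surface of radius r = 174 cm (r > 55.2 cm).
The entire shell is enclosed: Q_enc = σ·4πR² = (1.15×10^-5)·4π·(0.552)² = 4.403×10^-5 C.
Applying ∮E·dA = Q_enc/ε₀ with Φ = E(4πr²):
E = k|Q_enc|/r² = (8.99×10^9)(4.403×10^-5)/(1.74)² = 1.31e5 N/C.

E = 1.31×10^5 N/C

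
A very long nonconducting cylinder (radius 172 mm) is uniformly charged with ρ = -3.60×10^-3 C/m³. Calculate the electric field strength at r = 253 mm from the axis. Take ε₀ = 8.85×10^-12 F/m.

2.38e7 N/C

By cylindrical symmetry E is radial; use a coaxial Gaussian cylinder of radius 253 mm and length L (r > 172 mm, full cross-section enclosed).
λ_enc = ρ·πR² = (-3.60×10^-3)π(0.172)² = -3.346×10^-4 C/m.
By Gauss's law (flux through the curved wall only), E·2πrL = λ_enc L/ε₀.
E = |λ_enc|/(2πε₀r) = (3.346×10^-4)/(2π·8.85×10^-12·0.253) = 2.38×10^7 N/C.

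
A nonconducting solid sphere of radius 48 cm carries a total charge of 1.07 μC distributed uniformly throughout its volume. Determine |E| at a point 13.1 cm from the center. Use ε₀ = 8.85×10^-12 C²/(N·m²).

|E| ≈ 1.14×10^4 N/C

Use a concentric Gaussian sphere at r = 13.1 cm (r < R).
For a uniform sphere the enclosed fraction is (r/R)³, so Q_enc = (1.07 μC)(0.131/0.48)³ = 2.175e-8 C.
Gauss's law: E·4πr² = Q_enc/ε₀.
E = |Q_enc|/(4πε₀r²) = (2.175×10^-8)/(4π·8.85×10^-12·(0.131)²) = 1.14e4 N/C.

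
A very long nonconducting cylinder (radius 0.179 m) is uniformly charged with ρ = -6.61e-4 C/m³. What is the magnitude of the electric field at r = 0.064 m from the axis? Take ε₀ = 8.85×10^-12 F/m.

2.39e6 N/C

Coaxial Gaussian cylinder, radius r = 0.064 m, length L (r < R).
Charge inside radius r per length L is ρ·πr²·L, so λ_enc = ρπr² = -8.506e-6 C/m.
Gauss's law: E·2πrL = λ_enc L/ε₀.
E = |λ_enc|/(2πε₀r) = (8.506×10^-6)/(2π·8.85×10^-12·0.064) = 2.39e6 N/C.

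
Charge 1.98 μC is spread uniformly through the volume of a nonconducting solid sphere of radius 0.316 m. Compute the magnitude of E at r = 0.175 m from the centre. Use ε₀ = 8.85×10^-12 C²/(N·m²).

|E| = 9.87×10^4 V/m

By spherical symmetry E is radial; choose a Gaussian sphere of radius r = 0.175 m (r < R).
Only the charge within r is enclosed: Q_enc = Q·(r/R)³ = (1.98 μC)·(0.175 m/0.316 m)³ = 3.363×10^-7 C.
Since E is radial and uniform over the Gaussian sphere, Φ = E·4πr² = Q_enc/ε₀.
E = |Q_enc|/(4πε₀r²) = (3.363e-7)/(4π·8.85×10^-12·(0.175)²) = 9.87×10^4 N/C.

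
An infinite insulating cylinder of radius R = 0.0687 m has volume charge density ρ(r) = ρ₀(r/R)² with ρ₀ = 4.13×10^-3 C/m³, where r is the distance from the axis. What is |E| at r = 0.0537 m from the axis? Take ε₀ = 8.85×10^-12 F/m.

|E| = 3.83×10^6 V/m

By cylindrical symmetry E is radial; use a coaxial Gaussian cylinder of radius 0.0537 m and length L (r < R).
λ_enc = ∫₀^r ρ(r')·2πr' dr' = (2πρ₀/R²)·r^4/4 = 1.143×10^-5 C/m.
By Gauss's law (flux through the curved wall only), E·2πrL = λ_enc L/ε₀.
E = |λ_enc|/(2πε₀r) = (1.143×10^-5)/(2π·8.85×10^-12·0.0537) = 3.83×10^6 N/C.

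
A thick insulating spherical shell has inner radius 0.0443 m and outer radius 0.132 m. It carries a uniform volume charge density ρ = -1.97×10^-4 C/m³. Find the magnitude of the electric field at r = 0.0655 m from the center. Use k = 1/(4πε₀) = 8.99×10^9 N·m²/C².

Symmetry ⇒ E = E(r) r̂. Gaussian sphere of radius r = 0.0655 m (within the shell material, 0.0443 m < r < 0.132 m).
Only the shell between 0.0443 m and r is enclosed: Q_enc = ρ·(4π/3)(r³ − a³) = (-1.97×10^-4)·(4π/3)·((0.0655)³ − (0.0443)³) = -1.601×10^-7 C.
By Gauss's law, ∮E·dA = E·4πr² = Q_enc/ε₀.
E = k|Q_enc|/r² = (8.99×10^9)(1.601×10^-7)/(0.0655)² = 3.36×10^5 N/C.

|E| = 3.36×10^5 V/m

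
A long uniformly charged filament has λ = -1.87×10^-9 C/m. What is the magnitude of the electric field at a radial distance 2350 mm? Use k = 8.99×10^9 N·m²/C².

E = 14.3 N/C

Choose a coaxial cylinder of radius r = 2350 mm (arbitrary length L) as the Gaussian surface.
Q_enc = λL, so λ_enc = -1.87×10^-9 C/m.
Applying ∮E·dA = Q_enc/ε₀ with the end caps contributing no flux:
E = 2k|λ_enc|/r = 2(8.99×10^9)(1.87×10^-9)/(2.35) = 14.3 N/C.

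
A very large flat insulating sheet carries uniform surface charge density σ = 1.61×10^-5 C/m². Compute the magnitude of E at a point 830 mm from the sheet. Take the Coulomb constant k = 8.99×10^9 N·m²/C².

|E| ≈ 9.09×10^5 V/m

By planar symmetry E is perpendicular to the sheet and uniform; use a Gaussian pillbox with flat faces of area A on each side of the sheet.
Only the two end caps contribute flux: Φ = 2EA. With Q_enc = σA, Gauss's law gives E = |σ|/(2ε₀).
E = 2πk|σ| = 2π(8.99×10^9)(1.61×10^-5) = 9.09×10^5 N/C.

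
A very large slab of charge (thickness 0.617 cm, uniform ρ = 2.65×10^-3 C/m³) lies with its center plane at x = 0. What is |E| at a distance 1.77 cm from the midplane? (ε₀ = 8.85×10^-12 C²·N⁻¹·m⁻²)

|E| ≈ 9.24×10^5 N/C

The point |x| = 1.77 cm lies outside the slab (half-thickness 0.003085 m). A symmetric pillbox spanning the full slab encloses Q_enc = ρ·d·A.
Flux = 2EA ⇒ E = |ρ|d/(2ε₀), independent of distance outside.
E = (2.65e-3)(0.00617)/(2·8.85×10^-12) = 9.24×10^5 N/C.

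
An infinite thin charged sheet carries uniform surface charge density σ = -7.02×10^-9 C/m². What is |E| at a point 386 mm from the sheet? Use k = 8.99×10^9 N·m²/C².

The symmetry is planar: E is normal to the sheet and the same magnitude on both sides. Take a pillbox straddling the sheet with end-cap area A.
Only the two end caps contribute flux: Φ = 2EA. With Q_enc = σA, Gauss's law gives E = |σ|/(2ε₀).
E = 2πk|σ| = 2π(8.99×10^9)(7.02×10^-9) = 397 N/C.

|E| = 397 N/C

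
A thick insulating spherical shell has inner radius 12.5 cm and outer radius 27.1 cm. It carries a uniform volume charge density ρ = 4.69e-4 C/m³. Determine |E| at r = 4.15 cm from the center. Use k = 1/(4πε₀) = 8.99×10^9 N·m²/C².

|E| = 0 N/C

By spherical symmetry E is radial; choose a Gaussian sphere of radius r = 4.15 cm (r < 12.5 cm, inside the empty cavity).
No charge is enclosed, so by Gauss's law E·4πr² = 0 ⇒ E = 0.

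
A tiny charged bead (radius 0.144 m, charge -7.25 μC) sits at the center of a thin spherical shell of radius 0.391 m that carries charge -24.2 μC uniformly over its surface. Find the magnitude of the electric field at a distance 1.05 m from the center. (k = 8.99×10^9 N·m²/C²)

Symmetry ⇒ E = E(r) r̂. Gaussian sphere of radius r = 1.05 m (r > 0.391 m, enclosing both).
Q_enc = (-7.25 μC) + (-24.2 μC) = -3.145×10^-5 C.
Since E is radial and uniform over the Gaussian sphere, Φ = E·4πr² = Q_enc/ε₀.
E = k|Q_enc|/r² = (8.99×10^9)(3.145e-5)/(1.05)² = 2.56×10^5 N/C.

|E| = 2.56×10^5 N/C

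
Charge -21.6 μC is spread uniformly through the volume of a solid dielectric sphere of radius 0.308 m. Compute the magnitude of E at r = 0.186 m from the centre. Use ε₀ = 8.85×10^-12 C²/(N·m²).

By spherical symmetry E is radial; choose a Gaussian sphere of radius r = 0.186 m (r < R).
For a uniform sphere the enclosed fraction is (r/R)³, so Q_enc = (-21.6 μC)(0.186/0.308)³ = -4.757×10^-6 C.
Applying ∮E·dA = Q_enc/ε₀ with Φ = E(4πr²):
E = |Q_enc|/(4πε₀r²) = (4.757×10^-6)/(4π·8.85×10^-12·(0.186)²) = 1.24×10^6 N/C.

E ≈ 1.24×10^6 V/m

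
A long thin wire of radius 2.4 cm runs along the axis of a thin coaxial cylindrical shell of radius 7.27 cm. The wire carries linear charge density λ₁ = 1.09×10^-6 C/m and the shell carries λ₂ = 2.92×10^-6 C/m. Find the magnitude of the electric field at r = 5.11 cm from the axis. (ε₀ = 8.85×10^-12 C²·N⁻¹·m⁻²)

E ≈ 3.84×10^5 N/C

Take a coaxial cylindrical Gaussian surface of radius r = 5.11 cm and length L (between the conductors, 2.4 cm < r < 7.27 cm).
Only the inner wire is enclosed; the outer shell contributes nothing inside itself. λ_enc = λ₁ = 1.09e-6 C/m.
Since E is radial and uniform over the curved surface, Φ = E·2πrL = Q_enc/ε₀ = λ_enc L/ε₀.
E = |λ_enc|/(2πε₀r) = (1.09×10^-6)/(2π·8.85×10^-12·0.0511) = 3.84×10^5 N/C.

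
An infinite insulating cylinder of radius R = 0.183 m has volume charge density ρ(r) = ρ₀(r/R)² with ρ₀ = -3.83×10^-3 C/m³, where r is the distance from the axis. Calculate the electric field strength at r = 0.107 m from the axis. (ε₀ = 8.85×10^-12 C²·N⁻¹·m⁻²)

E ≈ 3.96×10^6 N/C

Coaxial Gaussian cylinder, radius r = 0.107 m, length L (r < R).
Integrating ρ over the cross-section to radius r: λ_enc = (2πρ₀/R²) ∫₀^r r'^3 dr' = 2πρ₀ r^4/(4·R²) = -2.355×10^-5 C/m.
Gauss's law: E·2πrL = λ_enc L/ε₀.
E = |λ_enc|/(2πε₀r) = (2.355×10^-5)/(2π·8.85×10^-12·0.107) = 3.96e6 N/C.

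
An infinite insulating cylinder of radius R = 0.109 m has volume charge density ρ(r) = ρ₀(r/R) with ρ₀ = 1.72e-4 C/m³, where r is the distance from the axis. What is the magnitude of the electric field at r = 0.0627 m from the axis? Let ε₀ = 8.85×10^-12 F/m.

|E| = 2.34e5 N/C

Coaxial Gaussian cylinder, radius r = 0.0627 m, length L (r < R).
Integrating ρ over the cross-section to radius r: λ_enc = (2πρ₀/R) ∫₀^r r'^2 dr' = 2πρ₀ r^3/(3·R) = 8.146×10^-7 C/m.
Since E is radial and uniform over the curved surface, Φ = E·2πrL = Q_enc/ε₀ = λ_enc L/ε₀.
E = |λ_enc|/(2πε₀r) = (8.146×10^-7)/(2π·8.85×10^-12·0.0627) = 2.34×10^5 N/C.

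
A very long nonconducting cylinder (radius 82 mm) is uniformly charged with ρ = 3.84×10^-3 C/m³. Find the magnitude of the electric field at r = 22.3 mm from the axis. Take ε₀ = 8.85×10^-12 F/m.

Take a coaxial cylindrical Gaussian surface of radius r = 22.3 mm and length L (r < R).
Enclosed charge per unit length: λ_enc = ρ·πr² = (3.84×10^-3)π(0.0223)² = 5.999e-6 C/m.
Applying ∮E·dA = Q_enc/ε₀ with the end caps contributing no flux:
E = |λ_enc|/(2πε₀r) = (5.999×10^-6)/(2π·8.85×10^-12·0.0223) = 4.84×10^6 N/C.

|E| ≈ 4.84×10^6 N/C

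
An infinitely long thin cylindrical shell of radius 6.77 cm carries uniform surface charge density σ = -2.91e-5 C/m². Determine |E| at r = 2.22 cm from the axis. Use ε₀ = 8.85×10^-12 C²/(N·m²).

Coaxial Gaussian cylinder, radius r = 2.22 cm, length L (r < 6.77 cm, inside the shell).
No charge is enclosed, so Gauss's law gives E·2πrL = 0 ⇒ E = 0.

E = 0 (no enclosed charge)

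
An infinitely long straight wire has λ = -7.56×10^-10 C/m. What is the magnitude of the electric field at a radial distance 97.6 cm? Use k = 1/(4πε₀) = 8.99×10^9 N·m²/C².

|E| ≈ 13.9 N/C

By cylindrical symmetry E is radial; use a coaxial Gaussian cylinder of radius 97.6 cm and length L.
Q_enc = λL, so λ_enc = -7.56e-10 C/m.
Gauss's law: E·2πrL = λ_enc L/ε₀.
E = 2k|λ_enc|/r = 2(8.99×10^9)(7.56×10^-10)/(0.976) = 13.9 N/C.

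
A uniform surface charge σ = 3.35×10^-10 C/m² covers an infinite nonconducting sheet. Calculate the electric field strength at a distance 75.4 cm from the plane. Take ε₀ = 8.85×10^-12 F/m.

The symmetry is planar: E is normal to the sheet and the same magnitude on both sides. Take a pillbox straddling the sheet with end-cap area A.
Flux Φ = 2EA and Q_enc = σA, so 2EA = σA/ε₀ ⇒ E = |σ|/(2ε₀), independent of distance.
E = |σ|/(2ε₀) = (3.35e-10)/(2·8.85×10^-12) = 18.9 N/C.

|E| ≈ 18.9 N/C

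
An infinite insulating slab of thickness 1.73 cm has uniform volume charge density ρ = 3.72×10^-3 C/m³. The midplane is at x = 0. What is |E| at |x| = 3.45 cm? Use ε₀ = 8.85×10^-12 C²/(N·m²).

3.64×10^6 N/C

The point |x| = 3.45 cm lies outside the slab (half-thickness 0.00865 m). A symmetric pillbox spanning the full slab encloses Q_enc = ρ·d·A.
Flux = 2EA ⇒ E = |ρ|d/(2ε₀), independent of distance outside.
E = (3.72×10^-3)(0.0173)/(2·8.85×10^-12) = 3.64e6 N/C.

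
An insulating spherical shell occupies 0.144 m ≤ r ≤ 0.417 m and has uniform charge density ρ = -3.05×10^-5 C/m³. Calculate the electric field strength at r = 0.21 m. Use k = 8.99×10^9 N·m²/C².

Symmetry ⇒ E = E(r) r̂. Gaussian sphere of radius r = 0.21 m (within the shell material, 0.144 m < r < 0.417 m).
Only the shell between 0.144 m and r is enclosed: Q_enc = ρ·(4π/3)(r³ − a³) = (-3.05×10^-5)·(4π/3)·((0.21)³ − (0.144)³) = -8.017e-7 C.
Gauss's law: E·4πr² = Q_enc/ε₀.
E = k|Q_enc|/r² = (8.99×10^9)(8.017×10^-7)/(0.21)² = 1.63×10^5 N/C.

|E| = 1.63e5 N/C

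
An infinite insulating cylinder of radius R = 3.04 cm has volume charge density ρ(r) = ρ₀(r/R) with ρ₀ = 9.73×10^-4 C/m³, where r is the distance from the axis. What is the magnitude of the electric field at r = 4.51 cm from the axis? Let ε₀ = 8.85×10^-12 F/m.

|E| = 7.51×10^5 N/C

Choose a coaxial cylinder of radius r = 4.51 cm (arbitrary length L) as the Gaussian surface (r > R, full charge per length enclosed).
λ_enc = 2π ∫₀^R ρ₀(r'/R)^1 r' dr' = 2πρ₀R²/3 = 1.883×10^-6 C/m.
Applying ∮E·dA = Q_enc/ε₀ with the end caps contributing no flux:
E = |λ_enc|/(2πε₀r) = (1.883×10^-6)/(2π·8.85×10^-12·0.0451) = 7.51×10^5 N/C.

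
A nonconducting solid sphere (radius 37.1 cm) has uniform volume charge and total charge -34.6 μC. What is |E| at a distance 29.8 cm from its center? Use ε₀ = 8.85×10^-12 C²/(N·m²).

|E| = 1.82×10^6 V/m

By spherical symmetry E is radial; choose a Gaussian sphere of radius r = 29.8 cm (r < R).
For a uniform sphere the enclosed fraction is (r/R)³, so Q_enc = (-34.6 μC)(0.298/0.371)³ = -1.793e-5 C.
Gauss's law: E·4πr² = Q_enc/ε₀.
E = |Q_enc|/(4πε₀r²) = (1.793×10^-5)/(4π·8.85×10^-12·(0.298)²) = 1.82×10^6 N/C.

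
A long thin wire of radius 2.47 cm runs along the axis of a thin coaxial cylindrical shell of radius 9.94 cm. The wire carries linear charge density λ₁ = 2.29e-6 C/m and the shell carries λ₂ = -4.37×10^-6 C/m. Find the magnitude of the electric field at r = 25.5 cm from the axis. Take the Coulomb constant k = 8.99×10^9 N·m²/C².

E = 1.47×10^5 V/m

By cylindrical symmetry E is radial; use a coaxial Gaussian cylinder of radius 25.5 cm and length L (r > 9.94 cm, enclosing both).
λ_enc = λ₁ + λ₂ = (2.29×10^-6) + (-4.37×10^-6) = -2.08e-6 C/m.
Gauss's law: E·2πrL = λ_enc L/ε₀.
E = 2k|λ_enc|/r = 2(8.99×10^9)(2.08×10^-6)/(0.255) = 1.47×10^5 N/C.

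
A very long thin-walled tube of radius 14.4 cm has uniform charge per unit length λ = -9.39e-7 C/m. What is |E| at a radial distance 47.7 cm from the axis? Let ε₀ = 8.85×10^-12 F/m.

Choose a coaxial cylinder of radius r = 47.7 cm (arbitrary length L) as the Gaussian surface (r > 14.4 cm).
The full line charge is enclosed: λ_enc = -9.39e-7 C/m.
Since E is radial and uniform over the curved surface, Φ = E·2πrL = Q_enc/ε₀ = λ_enc L/ε₀.
E = |λ_enc|/(2πε₀r) = (9.39×10^-7)/(2π·8.85×10^-12·0.477) = 3.54×10^4 N/C.

E = 3.54×10^4 V/m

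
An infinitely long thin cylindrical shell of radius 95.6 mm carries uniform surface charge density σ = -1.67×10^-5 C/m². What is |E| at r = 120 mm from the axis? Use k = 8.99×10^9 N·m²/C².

1.50e6 N/C

Take a coaxial cylindrical Gaussian surface of radius r = 120 mm and length L (r > 95.6 mm).
The whole shell is enclosed: λ_enc = σ·2πR = (-1.67e-5)·2π·(0.0956) = -1.003e-5 C/m.
Since E is radial and uniform over the curved surface, Φ = E·2πrL = Q_enc/ε₀ = λ_enc L/ε₀.
E = 2k|λ_enc|/r = 2(8.99×10^9)(1.003e-5)/(0.12) = 1.50×10^6 N/C.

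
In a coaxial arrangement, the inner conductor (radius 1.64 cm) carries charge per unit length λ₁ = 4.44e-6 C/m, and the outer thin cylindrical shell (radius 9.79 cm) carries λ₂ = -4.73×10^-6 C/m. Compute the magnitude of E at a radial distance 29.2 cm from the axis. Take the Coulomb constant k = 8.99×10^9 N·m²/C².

|E| = 1.79×10^4 N/C

Coaxial Gaussian cylinder, radius r = 29.2 cm, length L (r > 9.79 cm, enclosing both).
λ_enc = λ₁ + λ₂ = (4.44×10^-6) + (-4.73×10^-6) = -2.90e-7 C/m.
Gauss's law: E·2πrL = λ_enc L/ε₀.
E = 2k|λ_enc|/r = 2(8.99×10^9)(2.90×10^-7)/(0.292) = 1.79×10^4 N/C.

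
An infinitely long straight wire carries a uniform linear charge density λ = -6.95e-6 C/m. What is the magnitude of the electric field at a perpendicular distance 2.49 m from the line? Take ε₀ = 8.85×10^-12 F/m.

5.02×10^4 N/C

Choose a coaxial cylinder of radius r = 2.49 m (arbitrary length L) as the Gaussian surface.
Q_enc = λL, so λ_enc = -6.95×10^-6 C/m.
Since E is radial and uniform over the curved surface, Φ = E·2πrL = Q_enc/ε₀ = λ_enc L/ε₀.
E = |λ_enc|/(2πε₀r) = (6.95e-6)/(2π·8.85×10^-12·2.49) = 5.02×10^4 N/C.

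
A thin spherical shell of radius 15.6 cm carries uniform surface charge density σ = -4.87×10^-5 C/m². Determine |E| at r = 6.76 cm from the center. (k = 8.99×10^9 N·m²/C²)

E = 0

Take a concentric spherical Gaussian surface of radius r = 6.76 cm (inside the shell, r < 15.6 cm).
No charge lies within this surface, so Q_enc = 0 and Gauss's law gives E·4πr² = 0 ⇒ E = 0.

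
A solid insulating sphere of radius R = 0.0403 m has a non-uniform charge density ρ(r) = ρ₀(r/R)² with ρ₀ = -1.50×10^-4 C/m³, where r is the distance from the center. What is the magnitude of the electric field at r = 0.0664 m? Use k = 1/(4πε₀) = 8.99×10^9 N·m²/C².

Take a concentric spherical Gaussian surface of radius r = 0.0664 m (r > R, all charge enclosed).
Q_enc = 4π ∫₀^R ρ₀(r'/R)^2 r'² dr' = 4πρ₀R³/5 = -2.467e-8 C.
Gauss's law: E·4πr² = Q_enc/ε₀.
E = k|Q_enc|/r² = (8.99×10^9)(2.467e-8)/(0.0664)² = 5.03e4 N/C.

5.03e4 V/m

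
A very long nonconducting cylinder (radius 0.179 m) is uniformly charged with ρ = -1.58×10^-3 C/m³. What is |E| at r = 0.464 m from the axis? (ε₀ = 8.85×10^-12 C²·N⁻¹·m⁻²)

E ≈ 6.16×10^6 N/C

By cylindrical symmetry E is radial; use a coaxial Gaussian cylinder of radius 0.464 m and length L (r > 0.179 m, full cross-section enclosed).
λ_enc = ρ·πR² = (-1.58×10^-3)π(0.179)² = -1.59e-4 C/m.
By Gauss's law (flux through the curved wall only), E·2πrL = λ_enc L/ε₀.
E = |λ_enc|/(2πε₀r) = (1.59e-4)/(2π·8.85×10^-12·0.464) = 6.16e6 N/C.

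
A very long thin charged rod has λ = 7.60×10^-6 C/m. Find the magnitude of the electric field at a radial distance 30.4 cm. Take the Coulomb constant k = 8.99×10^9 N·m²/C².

Coaxial Gaussian cylinder, radius r = 30.4 cm, length L.
Q_enc = λL, so λ_enc = 7.60e-6 C/m.
Applying ∮E·dA = Q_enc/ε₀ with the end caps contributing no flux:
E = 2k|λ_enc|/r = 2(8.99×10^9)(7.60e-6)/(0.304) = 4.50e5 N/C.

E = 4.50×10^5 N/C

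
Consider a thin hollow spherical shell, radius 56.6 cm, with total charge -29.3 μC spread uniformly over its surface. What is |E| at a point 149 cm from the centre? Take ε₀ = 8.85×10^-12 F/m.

E ≈ 1.19×10^5 N/C

Take a concentric spherical Gaussian surface of radius r = 149 cm (r > 56.6 cm).
The entire shell is enclosed: Q_enc = -2.93e-5 C.
Since E is radial and uniform over the Gaussian sphere, Φ = E·4πr² = Q_enc/ε₀.
E = |Q_enc|/(4πε₀r²) = (2.93×10^-5)/(4π·8.85×10^-12·(1.49)²) = 1.19e5 N/C.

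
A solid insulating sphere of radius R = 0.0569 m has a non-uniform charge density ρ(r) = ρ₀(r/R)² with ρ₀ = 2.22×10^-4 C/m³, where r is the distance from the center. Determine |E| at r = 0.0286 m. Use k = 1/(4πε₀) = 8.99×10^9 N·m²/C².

|E| = 3.62e4 N/C

Take a concentric spherical Gaussian surface of radius r = 0.0286 m (r < R).
Q_enc = ∫₀^r ρ(r')·4πr'² dr' = (4πρ₀/R²) ∫₀^r r'^4 dr' = 4πρ₀ r^5/(5·R²) = 3.298e-9 C.
Gauss's law: E·4πr² = Q_enc/ε₀.
E = k|Q_enc|/r² = (8.99×10^9)(3.298×10^-9)/(0.0286)² = 3.62×10^4 N/C.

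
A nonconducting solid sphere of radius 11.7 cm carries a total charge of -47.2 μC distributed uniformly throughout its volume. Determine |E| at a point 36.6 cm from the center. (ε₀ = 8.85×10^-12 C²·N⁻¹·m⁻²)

3.17×10^6 N/C

Take a concentric spherical Gaussian surface of radius r = 36.6 cm (r > R, so the entire charge is enclosed).
Q_enc = -47.2 μC = -4.72×10^-5 C.
By Gauss's law, ∮E·dA = E·4πr² = Q_enc/ε₀.
E = |Q_enc|/(4πε₀r²) = (4.72×10^-5)/(4π·8.85×10^-12·(0.366)²) = 3.17×10^6 N/C.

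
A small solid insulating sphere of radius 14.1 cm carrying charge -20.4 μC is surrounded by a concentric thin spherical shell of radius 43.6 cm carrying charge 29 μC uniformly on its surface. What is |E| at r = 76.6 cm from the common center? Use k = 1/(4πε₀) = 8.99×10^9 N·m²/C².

E = 1.32×10^5 N/C

By spherical symmetry E is radial; choose a Gaussian sphere of radius r = 76.6 cm (r > 43.6 cm, enclosing both).
Q_enc = (-20.4 μC) + (29 μC) = 8.60×10^-6 C.
Gauss's law: E·4πr² = Q_enc/ε₀.
E = k|Q_enc|/r² = (8.99×10^9)(8.60e-6)/(0.766)² = 1.32×10^5 N/C.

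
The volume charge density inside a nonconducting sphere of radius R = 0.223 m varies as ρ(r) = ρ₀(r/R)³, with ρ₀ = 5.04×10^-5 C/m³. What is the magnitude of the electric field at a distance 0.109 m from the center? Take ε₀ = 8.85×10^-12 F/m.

E = 1.21e4 N/C

Take a concentric spherical Gaussian surface of radius r = 0.109 m (r < R).
Q_enc = ∫₀^r ρ(r')·4πr'² dr' = (4πρ₀/R³) ∫₀^r r'^5 dr' = 4πρ₀ r^6/(6·R³) = 1.596×10^-8 C.
Applying ∮E·dA = Q_enc/ε₀ with Φ = E(4πr²):
E = |Q_enc|/(4πε₀r²) = (1.596×10^-8)/(4π·8.85×10^-12·(0.109)²) = 1.21×10^4 N/C.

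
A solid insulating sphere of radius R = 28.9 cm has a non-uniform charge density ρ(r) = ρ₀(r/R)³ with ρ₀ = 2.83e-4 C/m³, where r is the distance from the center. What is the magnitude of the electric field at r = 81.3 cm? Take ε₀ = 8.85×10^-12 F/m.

|E| = 1.95×10^5 N/C

Symmetry ⇒ E = E(r) r̂. Gaussian sphere of radius r = 81.3 cm (r > R, all charge enclosed).
Q_enc = 4π ∫₀^R ρ₀(r'/R)^3 r'² dr' = 4πρ₀R³/6 = 1.431×10^-5 C.
Since E is radial and uniform over the Gaussian sphere, Φ = E·4πr² = Q_enc/ε₀.
E = |Q_enc|/(4πε₀r²) = (1.431×10^-5)/(4π·8.85×10^-12·(0.813)²) = 1.95e5 N/C.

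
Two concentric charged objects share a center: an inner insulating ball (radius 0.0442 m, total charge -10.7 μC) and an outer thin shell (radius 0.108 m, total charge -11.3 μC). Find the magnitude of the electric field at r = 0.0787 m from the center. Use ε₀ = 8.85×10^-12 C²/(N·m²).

1.55e7 V/m

By spherical symmetry E is radial; choose a Gaussian sphere of radius r = 0.0787 m (between the bodies, 0.0442 m < r < 0.108 m).
Only the inner charge is enclosed; the outer shell contributes nothing inside itself. Q_enc = -10.7 μC = -1.07×10^-5 C.
Since E is radial and uniform over the Gaussian sphere, Φ = E·4πr² = Q_enc/ε₀.
E = |Q_enc|/(4πε₀r²) = (1.07×10^-5)/(4π·8.85×10^-12·(0.0787)²) = 1.55×10^7 N/C.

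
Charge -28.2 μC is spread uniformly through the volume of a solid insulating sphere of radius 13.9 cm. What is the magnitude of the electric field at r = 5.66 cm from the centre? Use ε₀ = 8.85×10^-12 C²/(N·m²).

5.34×10^6 V/m

By spherical symmetry E is radial; choose a Gaussian sphere of radius r = 5.66 cm (r < R).
Only the charge within r is enclosed: Q_enc = Q·(r/R)³ = (-28.2 μC)·(5.66 cm/13.9 cm)³ = -1.904e-6 C.
Gauss's law: E·4πr² = Q_enc/ε₀.
E = |Q_enc|/(4πε₀r²) = (1.904e-6)/(4π·8.85×10^-12·(0.0566)²) = 5.34×10^6 N/C.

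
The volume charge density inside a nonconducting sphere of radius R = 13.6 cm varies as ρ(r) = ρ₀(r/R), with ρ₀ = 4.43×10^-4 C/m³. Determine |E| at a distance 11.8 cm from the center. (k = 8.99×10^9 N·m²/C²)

Use a concentric Gaussian sphere at r = 11.8 cm (r < R).
Q_enc = ∫₀^r ρ(r')·4πr'² dr' = (4πρ₀/R) ∫₀^r r'^3 dr' = 4πρ₀ r^4/(4·R) = 1.984e-6 C.
Since E is radial and uniform over the Gaussian sphere, Φ = E·4πr² = Q_enc/ε₀.
E = k|Q_enc|/r² = (8.99×10^9)(1.984×10^-6)/(0.118)² = 1.28×10^6 N/C.

E ≈ 1.28×10^6 N/C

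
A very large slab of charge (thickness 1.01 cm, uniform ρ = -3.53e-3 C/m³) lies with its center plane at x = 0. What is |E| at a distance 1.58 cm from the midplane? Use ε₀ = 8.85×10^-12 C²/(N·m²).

E ≈ 2.01e6 N/C

The point |x| = 1.58 cm lies outside the slab (half-thickness 0.00505 m). A symmetric pillbox spanning the full slab encloses Q_enc = ρ·d·A.
Flux = 2EA ⇒ E = |ρ|d/(2ε₀), independent of distance outside.
E = (3.53×10^-3)(0.0101)/(2·8.85×10^-12) = 2.01×10^6 N/C.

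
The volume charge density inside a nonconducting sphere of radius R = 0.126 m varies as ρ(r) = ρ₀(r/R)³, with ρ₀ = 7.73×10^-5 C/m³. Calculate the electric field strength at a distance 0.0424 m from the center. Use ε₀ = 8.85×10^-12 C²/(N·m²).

Use a concentric Gaussian sphere at r = 0.0424 m (r < R).
Integrate the density: Q_enc = 4π ∫₀^r ρ₀(r'/R)^3 r'² dr' = 4πρ₀ r^6/(6·R³) = 4.702×10^-10 C.
Since E is radial and uniform over the Gaussian sphere, Φ = E·4πr² = Q_enc/ε₀.
E = |Q_enc|/(4πε₀r²) = (4.702e-10)/(4π·8.85×10^-12·(0.0424)²) = 2.35×10^3 N/C.

E ≈ 2.35×10^3 N/C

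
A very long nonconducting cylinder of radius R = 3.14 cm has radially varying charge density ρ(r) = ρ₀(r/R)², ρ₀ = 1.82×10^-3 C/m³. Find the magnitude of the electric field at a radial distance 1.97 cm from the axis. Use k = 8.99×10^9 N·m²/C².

3.99×10^5 N/C

By cylindrical symmetry E is radial; use a coaxial Gaussian cylinder of radius 1.97 cm and length L (r < R).
Integrating ρ over the cross-section to radius r: λ_enc = (2πρ₀/R²) ∫₀^r r'^3 dr' = 2πρ₀ r^4/(4·R²) = 4.367×10^-7 C/m.
Gauss's law: E·2πrL = λ_enc L/ε₀.
E = 2k|λ_enc|/r = 2(8.99×10^9)(4.367e-7)/(0.0197) = 3.99e5 N/C.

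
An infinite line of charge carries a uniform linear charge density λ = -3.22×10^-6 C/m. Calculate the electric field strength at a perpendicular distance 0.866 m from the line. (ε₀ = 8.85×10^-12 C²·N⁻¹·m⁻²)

Choose a coaxial cylinder of radius r = 0.866 m (arbitrary length L) as the Gaussian surface.
Q_enc = λL, so λ_enc = -3.22×10^-6 C/m.
Applying ∮E·dA = Q_enc/ε₀ with the end caps contributing no flux:
E = |λ_enc|/(2πε₀r) = (3.22×10^-6)/(2π·8.85×10^-12·0.866) = 6.69e4 N/C.

6.69×10^4 N/C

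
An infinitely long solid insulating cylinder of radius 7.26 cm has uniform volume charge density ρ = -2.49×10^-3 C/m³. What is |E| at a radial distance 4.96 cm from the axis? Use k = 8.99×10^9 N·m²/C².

By cylindrical symmetry E is radial; use a coaxial Gaussian cylinder of radius 4.96 cm and length L (r < R).
Charge inside radius r per length L is ρ·πr²·L, so λ_enc = ρπr² = -1.924×10^-5 C/m.
By Gauss's law (flux through the curved wall only), E·2πrL = λ_enc L/ε₀.
E = 2k|λ_enc|/r = 2(8.99×10^9)(1.924×10^-5)/(0.0496) = 6.98×10^6 N/C.

E = 6.98e6 V/m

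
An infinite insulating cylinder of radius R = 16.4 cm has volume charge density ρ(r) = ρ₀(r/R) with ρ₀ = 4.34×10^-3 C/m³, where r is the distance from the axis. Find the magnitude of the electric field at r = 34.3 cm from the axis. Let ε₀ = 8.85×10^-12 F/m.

|E| ≈ 1.28e7 N/C

By cylindrical symmetry E is radial; use a coaxial Gaussian cylinder of radius 34.3 cm and length L (r > R, full charge per length enclosed).
λ_enc = 2π ∫₀^R ρ₀(r'/R)^1 r' dr' = 2πρ₀R²/3 = 2.445×10^-4 C/m.
Gauss's law: E·2πrL = λ_enc L/ε₀.
E = |λ_enc|/(2πε₀r) = (2.445×10^-4)/(2π·8.85×10^-12·0.343) = 1.28×10^7 N/C.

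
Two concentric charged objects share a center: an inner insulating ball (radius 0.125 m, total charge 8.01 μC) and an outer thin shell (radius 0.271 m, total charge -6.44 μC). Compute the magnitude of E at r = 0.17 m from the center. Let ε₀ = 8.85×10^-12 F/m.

Use a concentric Gaussian sphere at r = 0.17 m (between the bodies, 0.125 m < r < 0.271 m).
Only the inner charge is enclosed; the outer shell contributes nothing inside itself. Q_enc = 8.01 μC = 8.01×10^-6 C.
By Gauss's law, ∮E·dA = E·4πr² = Q_enc/ε₀.
E = |Q_enc|/(4πε₀r²) = (8.01×10^-6)/(4π·8.85×10^-12·(0.17)²) = 2.49×10^6 N/C.

2.49×10^6 N/C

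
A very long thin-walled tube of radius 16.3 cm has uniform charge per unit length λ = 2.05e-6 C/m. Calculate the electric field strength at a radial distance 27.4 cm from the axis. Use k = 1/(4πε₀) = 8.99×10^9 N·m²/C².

Coaxial Gaussian cylinder, radius r = 27.4 cm, length L (r > 16.3 cm).
The full line charge is enclosed: λ_enc = 2.05e-6 C/m.
Since E is radial and uniform over the curved surface, Φ = E·2πrL = Q_enc/ε₀ = λ_enc L/ε₀.
E = 2k|λ_enc|/r = 2(8.99×10^9)(2.05×10^-6)/(0.274) = 1.35e5 N/C.

E ≈ 1.35×10^5 N/C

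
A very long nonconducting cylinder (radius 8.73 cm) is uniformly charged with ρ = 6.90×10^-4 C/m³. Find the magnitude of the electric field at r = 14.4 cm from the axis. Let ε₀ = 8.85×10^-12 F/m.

Take a coaxial cylindrical Gaussian surface of radius r = 14.4 cm and length L (r > 8.73 cm, full cross-section enclosed).
λ_enc = ρ·πR² = (6.90e-4)π(0.0873)² = 1.652×10^-5 C/m.
Since E is radial and uniform over the curved surface, Φ = E·2πrL = Q_enc/ε₀ = λ_enc L/ε₀.
E = |λ_enc|/(2πε₀r) = (1.652e-5)/(2π·8.85×10^-12·0.144) = 2.06×10^6 N/C.

E ≈ 2.06×10^6 N/C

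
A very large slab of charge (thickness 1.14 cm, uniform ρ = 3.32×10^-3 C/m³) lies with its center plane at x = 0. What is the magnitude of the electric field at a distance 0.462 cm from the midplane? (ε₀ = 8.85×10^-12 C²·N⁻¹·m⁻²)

E ≈ 1.73×10^6 V/m

By symmetry E is perpendicular to the slab. A Gaussian pillbox from −0.462 cm to +0.462 cm (face area A) lies entirely within the slab.
Q_enc = ρ·(2x)·A and flux = 2EA, so 2EA = 2ρxA/ε₀ ⇒ E = |ρ|x/ε₀.
E = (3.32e-3)(0.00462)/(8.85×10^-12) = 1.73×10^6 N/C.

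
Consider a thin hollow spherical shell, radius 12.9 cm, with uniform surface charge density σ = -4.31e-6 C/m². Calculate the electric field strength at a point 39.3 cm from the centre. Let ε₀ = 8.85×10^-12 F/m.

By spherical symmetry E is radial; choose a Gaussian sphere of radius r = 39.3 cm (r > 12.9 cm).
The entire shell is enclosed: Q_enc = σ·4πR² = (-4.31×10^-6)·4π·(0.129)² = -9.013e-7 C.
Since E is radial and uniform over the Gaussian sphere, Φ = E·4πr² = Q_enc/ε₀.
E = |Q_enc|/(4πε₀r²) = (9.013×10^-7)/(4π·8.85×10^-12·(0.393)²) = 5.25e4 N/C.

E ≈ 5.25×10^4 N/C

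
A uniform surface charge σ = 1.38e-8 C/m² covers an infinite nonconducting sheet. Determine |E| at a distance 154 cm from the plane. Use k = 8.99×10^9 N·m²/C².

The symmetry is planar: E is normal to the sheet and the same magnitude on both sides. Take a pillbox straddling the sheet with end-cap area A.
Flux Φ = 2EA and Q_enc = σA, so 2EA = σA/ε₀ ⇒ E = |σ|/(2ε₀), independent of distance.
E = 2πk|σ| = 2π(8.99×10^9)(1.38e-8) = 780 N/C.

E ≈ 780 V/m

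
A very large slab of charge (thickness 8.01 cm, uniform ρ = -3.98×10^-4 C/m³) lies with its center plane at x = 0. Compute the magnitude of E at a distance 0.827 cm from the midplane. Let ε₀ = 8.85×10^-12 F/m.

By symmetry E is perpendicular to the slab. A Gaussian pillbox from −0.827 cm to +0.827 cm (face area A) lies entirely within the slab.
Q_enc = ρ·(2x)·A and flux = 2EA, so 2EA = 2ρxA/ε₀ ⇒ E = |ρ|x/ε₀.
E = (3.98e-4)(0.00827)/(8.85×10^-12) = 3.72e5 N/C.

|E| = 3.72e5 N/C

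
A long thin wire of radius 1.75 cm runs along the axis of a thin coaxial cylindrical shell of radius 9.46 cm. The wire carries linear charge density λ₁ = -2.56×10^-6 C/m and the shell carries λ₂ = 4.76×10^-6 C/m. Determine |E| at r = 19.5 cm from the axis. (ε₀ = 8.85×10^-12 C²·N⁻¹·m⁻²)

E = 2.03×10^5 V/m

By cylindrical symmetry E is radial; use a coaxial Gaussian cylinder of radius 19.5 cm and length L (r > 9.46 cm, enclosing both).
λ_enc = λ₁ + λ₂ = (-2.56×10^-6) + (4.76×10^-6) = 2.20×10^-6 C/m.
Since E is radial and uniform over the curved surface, Φ = E·2πrL = Q_enc/ε₀ = λ_enc L/ε₀.
E = |λ_enc|/(2πε₀r) = (2.20×10^-6)/(2π·8.85×10^-12·0.195) = 2.03×10^5 N/C.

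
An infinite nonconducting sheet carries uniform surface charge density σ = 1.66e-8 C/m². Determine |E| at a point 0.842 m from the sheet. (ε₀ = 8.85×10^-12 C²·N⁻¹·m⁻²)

By planar symmetry E is perpendicular to the sheet and uniform; use a Gaussian pillbox with flat faces of area A on each side of the sheet.
Flux Φ = 2EA and Q_enc = σA, so 2EA = σA/ε₀ ⇒ E = |σ|/(2ε₀), independent of distance.
E = |σ|/(2ε₀) = (1.66×10^-8)/(2·8.85×10^-12) = 938 N/C.

|E| = 938 N/C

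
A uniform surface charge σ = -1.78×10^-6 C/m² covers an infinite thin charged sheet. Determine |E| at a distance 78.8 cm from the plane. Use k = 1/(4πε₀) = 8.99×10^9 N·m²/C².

Choose a cylindrical pillbox piercing the sheet, end faces (area A) parallel to it.
Flux Φ = 2EA and Q_enc = σA, so 2EA = σA/ε₀ ⇒ E = |σ|/(2ε₀), independent of distance.
E = 2πk|σ| = 2π(8.99×10^9)(1.78e-6) = 1.01×10^5 N/C.

E ≈ 1.01e5 V/m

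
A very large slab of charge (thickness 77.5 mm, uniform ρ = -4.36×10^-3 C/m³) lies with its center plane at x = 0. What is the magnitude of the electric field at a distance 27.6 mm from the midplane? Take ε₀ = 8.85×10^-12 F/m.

By symmetry E is perpendicular to the slab. A Gaussian pillbox from −27.6 mm to +27.6 mm (face area A) lies entirely within the slab.
Q_enc = ρ·(2x)·A and flux = 2EA, so 2EA = 2ρxA/ε₀ ⇒ E = |ρ|x/ε₀.
E = (4.36×10^-3)(0.0276)/(8.85×10^-12) = 1.36×10^7 N/C.

|E| = 1.36e7 N/C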